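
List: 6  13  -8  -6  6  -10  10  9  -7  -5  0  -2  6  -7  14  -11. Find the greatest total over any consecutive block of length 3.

13

6 13 -8 → sum 11
13 -8 -6 → sum -1
-8 -6 6 → sum -8
-6 6 -10 → sum -10
6 -10 10 → sum 6
-10 10 9 → sum 9
10 9 -7 → sum 12
9 -7 -5 → sum -3
-7 -5 0 → sum -12
-5 0 -2 → sum -7
0 -2 6 → sum 4
-2 6 -7 → sum -3
6 -7 14 → sum 13
-7 14 -11 → sum -4
Greatest of these is 13.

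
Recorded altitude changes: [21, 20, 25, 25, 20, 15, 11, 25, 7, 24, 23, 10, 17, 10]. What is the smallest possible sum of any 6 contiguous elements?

21 20 25 25 20 15 → sum 126
20 25 25 20 15 11 → sum 116
25 25 20 15 11 25 → sum 121
25 20 15 11 25 7 → sum 103
20 15 11 25 7 24 → sum 102
15 11 25 7 24 23 → sum 105
11 25 7 24 23 10 → sum 100
25 7 24 23 10 17 → sum 106
7 24 23 10 17 10 → sum 91
Smallest of these is 91.

91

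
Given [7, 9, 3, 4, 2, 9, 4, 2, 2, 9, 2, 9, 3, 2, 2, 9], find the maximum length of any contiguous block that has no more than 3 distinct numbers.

9

Extend right; when distinct count exceeds 3, shrink from the left:
[7] 1 distinct, len 1
[7, 9] 2 distinct, len 2
[7, 9, 3] 3 distinct, len 3
[9, 3, 4] 3 distinct, len 3
[3, 4, 2] 3 distinct, len 3
[4, 2, 9] 3 distinct, len 3
[4, 2, 9, 4] 3 distinct, len 4
[4, 2, 9, 4, 2] 3 distinct, len 5
[4, 2, 9, 4, 2, 2] 3 distinct, len 6
[4, 2, 9, 4, 2, 2, 9] 3 distinct, len 7
[4, 2, 9, 4, 2, 2, 9, 2] 3 distinct, len 8
[4, 2, 9, 4, 2, 2, 9, 2, 9] 3 distinct, len 9
[2, 2, 9, 2, 9, 3] 3 distinct, len 6
[2, 2, 9, 2, 9, 3, 2] 3 distinct, len 7
[2, 2, 9, 2, 9, 3, 2, 2] 3 distinct, len 8
[2, 2, 9, 2, 9, 3, 2, 2, 9] 3 distinct, len 9
Longest length with ≤3 distinct: 9.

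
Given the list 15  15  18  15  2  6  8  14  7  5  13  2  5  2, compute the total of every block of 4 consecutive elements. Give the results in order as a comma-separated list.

63, 50, 41, 31, 30, 35, 34, 39, 27, 25, 22

Sliding a size-4 window across the 14 values:
15 15 18 15 → sum 63
15 18 15 2 → sum 50
18 15 2 6 → sum 41
15 2 6 8 → sum 31
2 6 8 14 → sum 30
6 8 14 7 → sum 35
8 14 7 5 → sum 34
14 7 5 13 → sum 39
7 5 13 2 → sum 27
5 13 2 5 → sum 25
13 2 5 2 → sum 22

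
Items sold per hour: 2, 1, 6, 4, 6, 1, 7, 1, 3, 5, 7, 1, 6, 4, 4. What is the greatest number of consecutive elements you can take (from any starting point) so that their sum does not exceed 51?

13

[2] sum 2 len 1
[2, 1] sum 3 len 2
[2, 1, 6] sum 9 len 3
[2, 1, 6, 4] sum 13 len 4
[2, 1, 6, 4, 6] sum 19 len 5
[2, 1, 6, 4, 6, 1] sum 20 len 6
[2, 1, 6, 4, 6, 1, 7] sum 27 len 7
[2, 1, 6, 4, 6, 1, 7, 1] sum 28 len 8
[2, 1, 6, 4, 6, 1, 7, 1, 3] sum 31 len 9
[2, 1, 6, 4, 6, 1, 7, 1, 3, 5] sum 36 len 10
[2, 1, 6, 4, 6, 1, 7, 1, 3, 5, 7] sum 43 len 11
[2, 1, 6, 4, 6, 1, 7, 1, 3, 5, 7, 1] sum 44 len 12
[2, 1, 6, 4, 6, 1, 7, 1, 3, 5, 7, 1, 6] sum 50 len 13
[6, 4, 6, 1, 7, 1, 3, 5, 7, 1, 6, 4] sum 51 len 12
[4, 6, 1, 7, 1, 3, 5, 7, 1, 6, 4, 4] sum 49 len 12
Longest length seen: 13.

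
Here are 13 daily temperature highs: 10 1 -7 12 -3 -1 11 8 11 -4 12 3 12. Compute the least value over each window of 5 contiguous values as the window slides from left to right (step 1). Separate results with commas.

-7, -7, -7, -3, -3, -4, -4, -4, -4

[10, 1, -7, 12, -3] → min -7
[1, -7, 12, -3, -1] → min -7
[-7, 12, -3, -1, 11] → min -7
[12, -3, -1, 11, 8] → min -3
[-3, -1, 11, 8, 11] → min -3
[-1, 11, 8, 11, -4] → min -4
[11, 8, 11, -4, 12] → min -4
[8, 11, -4, 12, 3] → min -4
[11, -4, 12, 3, 12] → min -4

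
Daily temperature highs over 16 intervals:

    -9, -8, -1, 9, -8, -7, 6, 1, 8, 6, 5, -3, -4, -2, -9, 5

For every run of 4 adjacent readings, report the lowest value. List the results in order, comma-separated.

-9, -8, -8, -8, -8, -7, 1, 1, -3, -4, -4, -9, -9

(-9, -8, -1, 9) → min -9
(-8, -1, 9, -8) → min -8
(-1, 9, -8, -7) → min -8
(9, -8, -7, 6) → min -8
(-8, -7, 6, 1) → min -8
(-7, 6, 1, 8) → min -7
(6, 1, 8, 6) → min 1
(1, 8, 6, 5) → min 1
(8, 6, 5, -3) → min -3
(6, 5, -3, -4) → min -4
(5, -3, -4, -2) → min -4
(-3, -4, -2, -9) → min -9
(-4, -2, -9, 5) → min -9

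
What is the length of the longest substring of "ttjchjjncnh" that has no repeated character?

[t] len 1
[t] len 1
[t, j] len 2
[t, j, c] len 3
[t, j, c, h] len 4
[c, h, j] len 3
[j] len 1
[j, n] len 2
[j, n, c] len 3
[c, n] len 2
[c, n, h] len 3
Longest all-distinct length: 4.

4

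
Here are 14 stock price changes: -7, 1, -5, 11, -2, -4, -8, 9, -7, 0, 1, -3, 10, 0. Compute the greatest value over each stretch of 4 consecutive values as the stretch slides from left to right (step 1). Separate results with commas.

-7 1 -5 11 → max 11
1 -5 11 -2 → max 11
-5 11 -2 -4 → max 11
11 -2 -4 -8 → max 11
-2 -4 -8 9 → max 9
-4 -8 9 -7 → max 9
-8 9 -7 0 → max 9
9 -7 0 1 → max 9
-7 0 1 -3 → max 1
0 1 -3 10 → max 10
1 -3 10 0 → max 10

11, 11, 11, 11, 9, 9, 9, 9, 1, 10, 10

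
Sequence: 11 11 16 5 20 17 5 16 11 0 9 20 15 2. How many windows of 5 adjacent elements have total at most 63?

8

11 11 16 5 20 → sum 63  ≤ 63 ✓
11 16 5 20 17 → sum 69
16 5 20 17 5 → sum 63  ≤ 63 ✓
5 20 17 5 16 → sum 63  ≤ 63 ✓
20 17 5 16 11 → sum 69
17 5 16 11 0 → sum 49  ≤ 63 ✓
5 16 11 0 9 → sum 41  ≤ 63 ✓
16 11 0 9 20 → sum 56  ≤ 63 ✓
11 0 9 20 15 → sum 55  ≤ 63 ✓
0 9 20 15 2 → sum 46  ≤ 63 ✓
8 windows satisfy the condition.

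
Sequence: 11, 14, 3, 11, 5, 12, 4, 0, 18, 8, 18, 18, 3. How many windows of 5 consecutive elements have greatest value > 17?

(11, 14, 3, 11, 5) → max 14
(14, 3, 11, 5, 12) → max 14
(3, 11, 5, 12, 4) → max 12
(11, 5, 12, 4, 0) → max 12
(5, 12, 4, 0, 18) → max 18  > 17 ✓
(12, 4, 0, 18, 8) → max 18  > 17 ✓
(4, 0, 18, 8, 18) → max 18  > 17 ✓
(0, 18, 8, 18, 18) → max 18  > 17 ✓
(18, 8, 18, 18, 3) → max 18  > 17 ✓
5 windows satisfy the condition.

5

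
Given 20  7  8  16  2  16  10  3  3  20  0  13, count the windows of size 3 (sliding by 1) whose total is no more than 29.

[20, 7, 8] → sum 35
[7, 8, 16] → sum 31
[8, 16, 2] → sum 26  ≤ 29 ✓
[16, 2, 16] → sum 34
[2, 16, 10] → sum 28  ≤ 29 ✓
[16, 10, 3] → sum 29  ≤ 29 ✓
[10, 3, 3] → sum 16  ≤ 29 ✓
[3, 3, 20] → sum 26  ≤ 29 ✓
[3, 20, 0] → sum 23  ≤ 29 ✓
[20, 0, 13] → sum 33
6 windows satisfy the condition.

6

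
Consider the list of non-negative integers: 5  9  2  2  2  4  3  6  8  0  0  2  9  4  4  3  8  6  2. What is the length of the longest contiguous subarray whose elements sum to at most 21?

add 5: [5] sum 5, len 1
add 9: [5, 9] sum 14, len 2
add 2: [5, 9, 2] sum 16, len 3
add 2: [5, 9, 2, 2] sum 18, len 4
add 2: [5, 9, 2, 2, 2] sum 20, len 5
add 4: [9, 2, 2, 2, 4] sum 19, len 5
add 3: [2, 2, 2, 4, 3] sum 13, len 5
add 6: [2, 2, 2, 4, 3, 6] sum 19, len 6
add 8: [4, 3, 6, 8] sum 21, len 4
add 0: [4, 3, 6, 8, 0] sum 21, len 5
add 0: [4, 3, 6, 8, 0, 0] sum 21, len 6
add 2: [3, 6, 8, 0, 0, 2] sum 19, len 6
add 9: [8, 0, 0, 2, 9] sum 19, len 5
add 4: [0, 0, 2, 9, 4] sum 15, len 5
add 4: [0, 0, 2, 9, 4, 4] sum 19, len 6
add 3: [9, 4, 4, 3] sum 20, len 4
add 8: [4, 4, 3, 8] sum 19, len 4
add 6: [4, 3, 8, 6] sum 21, len 4
add 2: [3, 8, 6, 2] sum 19, len 4
Longest length seen: 6.

6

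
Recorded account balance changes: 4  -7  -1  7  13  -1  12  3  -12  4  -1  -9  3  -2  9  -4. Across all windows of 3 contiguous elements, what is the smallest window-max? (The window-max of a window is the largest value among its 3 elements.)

3

(4, -7, -1) → max 4
(-7, -1, 7) → max 7
(-1, 7, 13) → max 13
(7, 13, -1) → max 13
(13, -1, 12) → max 13
(-1, 12, 3) → max 12
(12, 3, -12) → max 12
(3, -12, 4) → max 4
(-12, 4, -1) → max 4
(4, -1, -9) → max 4
(-1, -9, 3) → max 3
(-9, 3, -2) → max 3
(3, -2, 9) → max 9
(-2, 9, -4) → max 9
Smallest of these is 3.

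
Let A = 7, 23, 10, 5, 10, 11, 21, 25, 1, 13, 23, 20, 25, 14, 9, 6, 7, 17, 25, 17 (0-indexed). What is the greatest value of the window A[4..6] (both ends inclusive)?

21

Elements at indices 4..6: 10, 11, 21
max(10, 11, 21) = 21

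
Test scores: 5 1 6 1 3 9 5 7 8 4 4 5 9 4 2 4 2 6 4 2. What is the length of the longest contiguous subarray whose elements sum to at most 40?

Extend to the right; shrink from the left whenever the sum exceeds 40:
→ 5: sum 5, len 1
→ 1: sum 6, len 2
→ 6: sum 12, len 3
→ 1: sum 13, len 4
→ 3: sum 16, len 5
→ 9: sum 25, len 6
→ 5: sum 30, len 7
→ 7: sum 37, len 8
→ 8 (dropped 5): sum 40, len 8
→ 4 (dropped 1, 6): sum 37, len 7
→ 4 (dropped 1): sum 40, len 7
→ 5 (dropped 3, 9): sum 33, len 6
→ 9 (dropped 5): sum 37, len 6
→ 4 (dropped 7): sum 34, len 6
→ 2: sum 36, len 7
→ 4: sum 40, len 8
→ 2 (dropped 8): sum 34, len 8
→ 6: sum 40, len 9
→ 4 (dropped 4): sum 40, len 9
→ 2 (dropped 4): sum 38, len 9
Longest length seen: 9.

9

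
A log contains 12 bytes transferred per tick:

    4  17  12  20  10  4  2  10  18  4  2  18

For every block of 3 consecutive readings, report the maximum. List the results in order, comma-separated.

4 17 12 → max 17
17 12 20 → max 20
12 20 10 → max 20
20 10 4 → max 20
10 4 2 → max 10
4 2 10 → max 10
2 10 18 → max 18
10 18 4 → max 18
18 4 2 → max 18
4 2 18 → max 18

17, 20, 20, 20, 10, 10, 18, 18, 18, 18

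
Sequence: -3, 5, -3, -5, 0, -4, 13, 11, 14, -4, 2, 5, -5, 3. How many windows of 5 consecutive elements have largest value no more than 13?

5

(-3, 5, -3, -5, 0) → max 5  ≤ 13 ✓
(5, -3, -5, 0, -4) → max 5  ≤ 13 ✓
(-3, -5, 0, -4, 13) → max 13  ≤ 13 ✓
(-5, 0, -4, 13, 11) → max 13  ≤ 13 ✓
(0, -4, 13, 11, 14) → max 14
(-4, 13, 11, 14, -4) → max 14
(13, 11, 14, -4, 2) → max 14
(11, 14, -4, 2, 5) → max 14
(14, -4, 2, 5, -5) → max 14
(-4, 2, 5, -5, 3) → max 5  ≤ 13 ✓
5 windows satisfy the condition.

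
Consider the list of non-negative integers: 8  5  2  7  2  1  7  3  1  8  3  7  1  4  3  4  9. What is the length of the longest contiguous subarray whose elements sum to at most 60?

[8] sum 8 len 1
[8, 5] sum 13 len 2
[8, 5, 2] sum 15 len 3
[8, 5, 2, 7] sum 22 len 4
[8, 5, 2, 7, 2] sum 24 len 5
[8, 5, 2, 7, 2, 1] sum 25 len 6
[8, 5, 2, 7, 2, 1, 7] sum 32 len 7
[8, 5, 2, 7, 2, 1, 7, 3] sum 35 len 8
[8, 5, 2, 7, 2, 1, 7, 3, 1] sum 36 len 9
[8, 5, 2, 7, 2, 1, 7, 3, 1, 8] sum 44 len 10
[8, 5, 2, 7, 2, 1, 7, 3, 1, 8, 3] sum 47 len 11
[8, 5, 2, 7, 2, 1, 7, 3, 1, 8, 3, 7] sum 54 len 12
[8, 5, 2, 7, 2, 1, 7, 3, 1, 8, 3, 7, 1] sum 55 len 13
[8, 5, 2, 7, 2, 1, 7, 3, 1, 8, 3, 7, 1, 4] sum 59 len 14
[5, 2, 7, 2, 1, 7, 3, 1, 8, 3, 7, 1, 4, 3] sum 54 len 14
[5, 2, 7, 2, 1, 7, 3, 1, 8, 3, 7, 1, 4, 3, 4] sum 58 len 15
[7, 2, 1, 7, 3, 1, 8, 3, 7, 1, 4, 3, 4, 9] sum 60 len 14
Longest length seen: 15.

15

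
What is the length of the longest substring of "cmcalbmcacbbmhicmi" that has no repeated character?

add c: [c] len 1
add m: [c, m] len 2
add c (repeat c, move left end past it): [m, c] len 2
add a: [m, c, a] len 3
add l: [m, c, a, l] len 4
add b: [m, c, a, l, b] len 5
add m (repeat m, move left end past it): [c, a, l, b, m] len 5
add c (repeat c, move left end past it): [a, l, b, m, c] len 5
add a (repeat a, move left end past it): [l, b, m, c, a] len 5
add c (repeat c, move left end past it): [a, c] len 2
add b: [a, c, b] len 3
add b (repeat b, move left end past it): [b] len 1
add m: [b, m] len 2
add h: [b, m, h] len 3
add i: [b, m, h, i] len 4
add c: [b, m, h, i, c] len 5
add m (repeat m, move left end past it): [h, i, c, m] len 4
add i (repeat i, move left end past it): [c, m, i] len 3
Longest all-distinct length: 5.

5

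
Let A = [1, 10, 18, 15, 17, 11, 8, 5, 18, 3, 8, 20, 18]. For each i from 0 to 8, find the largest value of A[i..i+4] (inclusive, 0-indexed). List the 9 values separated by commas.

Sliding a size-5 window across the 13 values:
1 10 18 15 17 → max 18
10 18 15 17 11 → max 18
18 15 17 11 8 → max 18
15 17 11 8 5 → max 17
17 11 8 5 18 → max 18
11 8 5 18 3 → max 18
8 5 18 3 8 → max 18
5 18 3 8 20 → max 20
18 3 8 20 18 → max 20

18, 18, 18, 17, 18, 18, 18, 20, 20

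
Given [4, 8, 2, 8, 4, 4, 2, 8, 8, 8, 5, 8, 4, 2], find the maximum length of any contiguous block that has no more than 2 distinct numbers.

Extend right; when distinct count exceeds 2, shrink from the left:
add 4: window [4] (1 distinct), len 1
add 8: window [4, 8] (2 distinct), len 2
add 2: window [8, 2] (2 distinct), len 2
add 8: window [8, 2, 8] (2 distinct), len 3
add 4: window [8, 4] (2 distinct), len 2
add 4: window [8, 4, 4] (2 distinct), len 3
add 2: window [4, 4, 2] (2 distinct), len 3
add 8: window [2, 8] (2 distinct), len 2
add 8: window [2, 8, 8] (2 distinct), len 3
add 8: window [2, 8, 8, 8] (2 distinct), len 4
add 5: window [8, 8, 8, 5] (2 distinct), len 4
add 8: window [8, 8, 8, 5, 8] (2 distinct), len 5
add 4: window [8, 4] (2 distinct), len 2
add 2: window [4, 2] (2 distinct), len 2
Longest length with ≤2 distinct: 5.

5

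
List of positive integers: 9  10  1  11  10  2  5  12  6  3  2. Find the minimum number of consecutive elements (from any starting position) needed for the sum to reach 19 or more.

2

add 9: running sum 9 < 19
end 1: [9, 10] sum 19, len 2
end 2: [9, 10, 1] sum 20, len 3
end 3: [10, 1, 11] sum 22, len 3
end 4: [11, 10] sum 21, len 2
end 5: [11, 10, 2] sum 23, len 3
end 6: [11, 10, 2, 5] sum 28, len 4
end 7: [2, 5, 12] sum 19, len 3
end 8: [5, 12, 6] sum 23, len 3
end 9: [12, 6, 3] sum 21, len 3
end 10: [12, 6, 3, 2] sum 23, len 4
Shortest qualifying length: 2.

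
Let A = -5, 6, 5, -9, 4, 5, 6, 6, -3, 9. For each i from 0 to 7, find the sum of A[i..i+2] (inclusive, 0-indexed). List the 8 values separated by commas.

6, 2, 0, 0, 15, 17, 9, 12

(-5, 6, 5) → sum 6
(6, 5, -9) → sum 2
(5, -9, 4) → sum 0
(-9, 4, 5) → sum 0
(4, 5, 6) → sum 15
(5, 6, 6) → sum 17
(6, 6, -3) → sum 9
(6, -3, 9) → sum 12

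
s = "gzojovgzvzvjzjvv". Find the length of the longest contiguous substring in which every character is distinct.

5

[g] len 1
[g, z] len 2
[g, z, o] len 3
[g, z, o, j] len 4
[j, o] len 2
[j, o, v] len 3
[j, o, v, g] len 4
[j, o, v, g, z] len 5
[g, z, v] len 3
[v, z] len 2
[z, v] len 2
[z, v, j] len 3
[v, j, z] len 3
[z, j] len 2
[z, j, v] len 3
[v] len 1
Longest all-distinct length: 5.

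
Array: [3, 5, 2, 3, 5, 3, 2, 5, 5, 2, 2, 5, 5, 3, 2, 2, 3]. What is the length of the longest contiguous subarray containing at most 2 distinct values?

[3] 1 distinct, len 1
[3, 5] 2 distinct, len 2
[5, 2] 2 distinct, len 2
[2, 3] 2 distinct, len 2
[3, 5] 2 distinct, len 2
[3, 5, 3] 2 distinct, len 3
[3, 2] 2 distinct, len 2
[2, 5] 2 distinct, len 2
[2, 5, 5] 2 distinct, len 3
[2, 5, 5, 2] 2 distinct, len 4
[2, 5, 5, 2, 2] 2 distinct, len 5
[2, 5, 5, 2, 2, 5] 2 distinct, len 6
[2, 5, 5, 2, 2, 5, 5] 2 distinct, len 7
[5, 5, 3] 2 distinct, len 3
[3, 2] 2 distinct, len 2
[3, 2, 2] 2 distinct, len 3
[3, 2, 2, 3] 2 distinct, len 4
Longest length with ≤2 distinct: 7.

7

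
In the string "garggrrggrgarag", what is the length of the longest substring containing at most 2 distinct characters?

9

[g] 1 distinct, len 1
[g, a] 2 distinct, len 2
[a, r] 2 distinct, len 2
[r, g] 2 distinct, len 2
[r, g, g] 2 distinct, len 3
[r, g, g, r] 2 distinct, len 4
[r, g, g, r, r] 2 distinct, len 5
[r, g, g, r, r, g] 2 distinct, len 6
[r, g, g, r, r, g, g] 2 distinct, len 7
[r, g, g, r, r, g, g, r] 2 distinct, len 8
[r, g, g, r, r, g, g, r, g] 2 distinct, len 9
[g, a] 2 distinct, len 2
[a, r] 2 distinct, len 2
[a, r, a] 2 distinct, len 3
[a, g] 2 distinct, len 2
Longest length with ≤2 distinct: 9.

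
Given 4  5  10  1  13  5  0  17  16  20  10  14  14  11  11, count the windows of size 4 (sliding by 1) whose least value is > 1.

5

(4, 5, 10, 1) → min 1
(5, 10, 1, 13) → min 1
(10, 1, 13, 5) → min 1
(1, 13, 5, 0) → min 0
(13, 5, 0, 17) → min 0
(5, 0, 17, 16) → min 0
(0, 17, 16, 20) → min 0
(17, 16, 20, 10) → min 10  > 1 ✓
(16, 20, 10, 14) → min 10  > 1 ✓
(20, 10, 14, 14) → min 10  > 1 ✓
(10, 14, 14, 11) → min 10  > 1 ✓
(14, 14, 11, 11) → min 11  > 1 ✓
5 windows satisfy the condition.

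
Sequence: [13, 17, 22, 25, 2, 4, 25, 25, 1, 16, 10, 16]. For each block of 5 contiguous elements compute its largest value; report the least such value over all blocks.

25

Each size-5 window and its max:
(13, 17, 22, 25, 2) → max 25
(17, 22, 25, 2, 4) → max 25
(22, 25, 2, 4, 25) → max 25
(25, 2, 4, 25, 25) → max 25
(2, 4, 25, 25, 1) → max 25
(4, 25, 25, 1, 16) → max 25
(25, 25, 1, 16, 10) → max 25
(25, 1, 16, 10, 16) → max 25
Least of these is 25.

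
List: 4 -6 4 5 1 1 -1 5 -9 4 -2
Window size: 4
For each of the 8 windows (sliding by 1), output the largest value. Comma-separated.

5, 5, 5, 5, 5, 5, 5, 5

(4, -6, 4, 5) → max 5
(-6, 4, 5, 1) → max 5
(4, 5, 1, 1) → max 5
(5, 1, 1, -1) → max 5
(1, 1, -1, 5) → max 5
(1, -1, 5, -9) → max 5
(-1, 5, -9, 4) → max 5
(5, -9, 4, -2) → max 5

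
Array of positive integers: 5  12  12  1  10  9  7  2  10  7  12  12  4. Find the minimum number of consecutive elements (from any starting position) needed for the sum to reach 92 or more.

add 5: running sum 5 < 92
add 12: running sum 17 < 92
add 12: running sum 29 < 92
add 1: running sum 30 < 92
add 10: running sum 40 < 92
add 9: running sum 49 < 92
add 7: running sum 56 < 92
add 2: running sum 58 < 92
add 10: running sum 68 < 92
add 7: running sum 75 < 92
add 12: running sum 87 < 92
end 11: [12, 12, 1, 10, 9, 7, 2, 10, 7, 12, 12] sum 94, len 11
end 12: [12, 12, 1, 10, 9, 7, 2, 10, 7, 12, 12, 4] sum 98, len 12
Shortest qualifying length: 11.

11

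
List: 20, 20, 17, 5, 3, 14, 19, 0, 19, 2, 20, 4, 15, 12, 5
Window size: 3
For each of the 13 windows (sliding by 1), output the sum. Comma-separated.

Sliding a size-3 window across the 15 values:
20 20 17 → sum 57
20 17 5 → sum 42
17 5 3 → sum 25
5 3 14 → sum 22
3 14 19 → sum 36
14 19 0 → sum 33
19 0 19 → sum 38
0 19 2 → sum 21
19 2 20 → sum 41
2 20 4 → sum 26
20 4 15 → sum 39
4 15 12 → sum 31
15 12 5 → sum 32

57, 42, 25, 22, 36, 33, 38, 21, 41, 26, 39, 31, 32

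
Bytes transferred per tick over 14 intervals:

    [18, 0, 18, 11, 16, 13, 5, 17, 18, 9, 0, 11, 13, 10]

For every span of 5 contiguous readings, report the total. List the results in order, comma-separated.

63, 58, 63, 62, 69, 62, 49, 55, 51, 43

(18, 0, 18, 11, 16) → sum 63
(0, 18, 11, 16, 13) → sum 58
(18, 11, 16, 13, 5) → sum 63
(11, 16, 13, 5, 17) → sum 62
(16, 13, 5, 17, 18) → sum 69
(13, 5, 17, 18, 9) → sum 62
(5, 17, 18, 9, 0) → sum 49
(17, 18, 9, 0, 11) → sum 55
(18, 9, 0, 11, 13) → sum 51
(9, 0, 11, 13, 10) → sum 43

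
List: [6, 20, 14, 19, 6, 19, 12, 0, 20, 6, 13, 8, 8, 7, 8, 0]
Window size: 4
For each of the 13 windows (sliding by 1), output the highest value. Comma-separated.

6 20 14 19 → max 20
20 14 19 6 → max 20
14 19 6 19 → max 19
19 6 19 12 → max 19
6 19 12 0 → max 19
19 12 0 20 → max 20
12 0 20 6 → max 20
0 20 6 13 → max 20
20 6 13 8 → max 20
6 13 8 8 → max 13
13 8 8 7 → max 13
8 8 7 8 → max 8
8 7 8 0 → max 8

20, 20, 19, 19, 19, 20, 20, 20, 20, 13, 13, 8, 8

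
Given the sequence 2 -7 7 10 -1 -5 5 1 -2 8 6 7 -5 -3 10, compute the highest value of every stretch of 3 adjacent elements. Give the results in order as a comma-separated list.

[2, -7, 7] → max 7
[-7, 7, 10] → max 10
[7, 10, -1] → max 10
[10, -1, -5] → max 10
[-1, -5, 5] → max 5
[-5, 5, 1] → max 5
[5, 1, -2] → max 5
[1, -2, 8] → max 8
[-2, 8, 6] → max 8
[8, 6, 7] → max 8
[6, 7, -5] → max 7
[7, -5, -3] → max 7
[-5, -3, 10] → max 10

7, 10, 10, 10, 5, 5, 5, 8, 8, 8, 7, 7, 10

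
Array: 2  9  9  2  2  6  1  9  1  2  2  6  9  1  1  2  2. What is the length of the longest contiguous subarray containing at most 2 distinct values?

Extend right; when distinct count exceeds 2, shrink from the left:
add 2: window [2] (1 distinct), len 1
add 9: window [2, 9] (2 distinct), len 2
add 9: window [2, 9, 9] (2 distinct), len 3
add 2: window [2, 9, 9, 2] (2 distinct), len 4
add 2: window [2, 9, 9, 2, 2] (2 distinct), len 5
add 6: window [2, 2, 6] (2 distinct), len 3
add 1: window [6, 1] (2 distinct), len 2
add 9: window [1, 9] (2 distinct), len 2
add 1: window [1, 9, 1] (2 distinct), len 3
add 2: window [1, 2] (2 distinct), len 2
add 2: window [1, 2, 2] (2 distinct), len 3
add 6: window [2, 2, 6] (2 distinct), len 3
add 9: window [6, 9] (2 distinct), len 2
add 1: window [9, 1] (2 distinct), len 2
add 1: window [9, 1, 1] (2 distinct), len 3
add 2: window [1, 1, 2] (2 distinct), len 3
add 2: window [1, 1, 2, 2] (2 distinct), len 4
Longest length with ≤2 distinct: 5.

5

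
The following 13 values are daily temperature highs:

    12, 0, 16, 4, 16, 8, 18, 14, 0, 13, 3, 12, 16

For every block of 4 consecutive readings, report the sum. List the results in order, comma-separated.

32, 36, 44, 46, 56, 40, 45, 30, 28, 44

[12, 0, 16, 4] → sum 32
[0, 16, 4, 16] → sum 36
[16, 4, 16, 8] → sum 44
[4, 16, 8, 18] → sum 46
[16, 8, 18, 14] → sum 56
[8, 18, 14, 0] → sum 40
[18, 14, 0, 13] → sum 45
[14, 0, 13, 3] → sum 30
[0, 13, 3, 12] → sum 28
[13, 3, 12, 16] → sum 44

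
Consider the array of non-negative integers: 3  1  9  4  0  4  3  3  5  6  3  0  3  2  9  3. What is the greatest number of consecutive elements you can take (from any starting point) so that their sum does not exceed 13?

4

[3] sum 3 len 1
[3, 1] sum 4 len 2
[3, 1, 9] sum 13 len 3
[9, 4] sum 13 len 2
[9, 4, 0] sum 13 len 3
[4, 0, 4] sum 8 len 3
[4, 0, 4, 3] sum 11 len 4
[0, 4, 3, 3] sum 10 len 4
[3, 3, 5] sum 11 len 3
[5, 6] sum 11 len 2
[6, 3] sum 9 len 2
[6, 3, 0] sum 9 len 3
[6, 3, 0, 3] sum 12 len 4
[3, 0, 3, 2] sum 8 len 4
[2, 9] sum 11 len 2
[9, 3] sum 12 len 2
Longest length seen: 4.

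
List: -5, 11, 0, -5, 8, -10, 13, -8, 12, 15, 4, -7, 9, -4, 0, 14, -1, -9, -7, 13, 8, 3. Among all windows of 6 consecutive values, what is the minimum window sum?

-7

[-5, 11, 0, -5, 8, -10] → sum -1
[11, 0, -5, 8, -10, 13] → sum 17
[0, -5, 8, -10, 13, -8] → sum -2
[-5, 8, -10, 13, -8, 12] → sum 10
[8, -10, 13, -8, 12, 15] → sum 30
[-10, 13, -8, 12, 15, 4] → sum 26
[13, -8, 12, 15, 4, -7] → sum 29
[-8, 12, 15, 4, -7, 9] → sum 25
[12, 15, 4, -7, 9, -4] → sum 29
[15, 4, -7, 9, -4, 0] → sum 17
[4, -7, 9, -4, 0, 14] → sum 16
[-7, 9, -4, 0, 14, -1] → sum 11
[9, -4, 0, 14, -1, -9] → sum 9
[-4, 0, 14, -1, -9, -7] → sum -7
[0, 14, -1, -9, -7, 13] → sum 10
[14, -1, -9, -7, 13, 8] → sum 18
[-1, -9, -7, 13, 8, 3] → sum 7
Minimum of these is -7.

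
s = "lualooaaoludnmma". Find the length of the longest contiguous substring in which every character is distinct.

7

[l] len 1
[l, u] len 2
[l, u, a] len 3
[u, a, l] len 3
[u, a, l, o] len 4
[o] len 1
[o, a] len 2
[a] len 1
[a, o] len 2
[a, o, l] len 3
[a, o, l, u] len 4
[a, o, l, u, d] len 5
[a, o, l, u, d, n] len 6
[a, o, l, u, d, n, m] len 7
[m] len 1
[m, a] len 2
Longest all-distinct length: 7.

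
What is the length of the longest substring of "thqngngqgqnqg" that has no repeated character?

5

add t: [t] len 1
add h: [t, h] len 2
add q: [t, h, q] len 3
add n: [t, h, q, n] len 4
add g: [t, h, q, n, g] len 5
add n (repeat n, move left end past it): [g, n] len 2
add g (repeat g, move left end past it): [n, g] len 2
add q: [n, g, q] len 3
add g (repeat g, move left end past it): [q, g] len 2
add q (repeat q, move left end past it): [g, q] len 2
add n: [g, q, n] len 3
add q (repeat q, move left end past it): [n, q] len 2
add g: [n, q, g] len 3
Longest all-distinct length: 5.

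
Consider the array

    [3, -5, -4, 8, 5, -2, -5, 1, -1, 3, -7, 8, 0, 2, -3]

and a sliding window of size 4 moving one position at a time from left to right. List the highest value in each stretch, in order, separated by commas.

8, 8, 8, 8, 5, 1, 3, 3, 8, 8, 8, 8

3 -5 -4 8 → max 8
-5 -4 8 5 → max 8
-4 8 5 -2 → max 8
8 5 -2 -5 → max 8
5 -2 -5 1 → max 5
-2 -5 1 -1 → max 1
-5 1 -1 3 → max 3
1 -1 3 -7 → max 3
-1 3 -7 8 → max 8
3 -7 8 0 → max 8
-7 8 0 2 → max 8
8 0 2 -3 → max 8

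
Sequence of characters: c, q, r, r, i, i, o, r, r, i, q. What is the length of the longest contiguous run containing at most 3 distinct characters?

8

Extend right; when distinct count exceeds 3, shrink from the left:
[c] 1 distinct, len 1
[c, q] 2 distinct, len 2
[c, q, r] 3 distinct, len 3
[c, q, r, r] 3 distinct, len 4
[q, r, r, i] 3 distinct, len 4
[q, r, r, i, i] 3 distinct, len 5
[r, r, i, i, o] 3 distinct, len 5
[r, r, i, i, o, r] 3 distinct, len 6
[r, r, i, i, o, r, r] 3 distinct, len 7
[r, r, i, i, o, r, r, i] 3 distinct, len 8
[r, r, i, q] 3 distinct, len 4
Longest length with ≤3 distinct: 8.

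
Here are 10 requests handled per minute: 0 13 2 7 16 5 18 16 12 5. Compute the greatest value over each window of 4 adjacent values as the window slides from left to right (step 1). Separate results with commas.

13, 16, 16, 18, 18, 18, 18

Sliding a size-4 window across the 10 values:
0 13 2 7 → max 13
13 2 7 16 → max 16
2 7 16 5 → max 16
7 16 5 18 → max 18
16 5 18 16 → max 18
5 18 16 12 → max 18
18 16 12 5 → max 18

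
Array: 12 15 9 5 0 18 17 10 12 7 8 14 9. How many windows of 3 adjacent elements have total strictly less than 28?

3

[12, 15, 9] → sum 36
[15, 9, 5] → sum 29
[9, 5, 0] → sum 14  < 28 ✓
[5, 0, 18] → sum 23  < 28 ✓
[0, 18, 17] → sum 35
[18, 17, 10] → sum 45
[17, 10, 12] → sum 39
[10, 12, 7] → sum 29
[12, 7, 8] → sum 27  < 28 ✓
[7, 8, 14] → sum 29
[8, 14, 9] → sum 31
3 windows satisfy the condition.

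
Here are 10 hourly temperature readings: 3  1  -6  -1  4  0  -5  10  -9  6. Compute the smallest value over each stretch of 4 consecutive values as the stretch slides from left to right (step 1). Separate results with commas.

-6, -6, -6, -5, -5, -9, -9

3 1 -6 -1 → min -6
1 -6 -1 4 → min -6
-6 -1 4 0 → min -6
-1 4 0 -5 → min -5
4 0 -5 10 → min -5
0 -5 10 -9 → min -9
-5 10 -9 6 → min -9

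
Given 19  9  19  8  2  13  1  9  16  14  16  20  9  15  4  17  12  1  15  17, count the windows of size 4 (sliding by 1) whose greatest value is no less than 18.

19 9 19 8 → max 19  ≥ 18 ✓
9 19 8 2 → max 19  ≥ 18 ✓
19 8 2 13 → max 19  ≥ 18 ✓
8 2 13 1 → max 13
2 13 1 9 → max 13
13 1 9 16 → max 16
1 9 16 14 → max 16
9 16 14 16 → max 16
16 14 16 20 → max 20  ≥ 18 ✓
14 16 20 9 → max 20  ≥ 18 ✓
16 20 9 15 → max 20  ≥ 18 ✓
20 9 15 4 → max 20  ≥ 18 ✓
9 15 4 17 → max 17
15 4 17 12 → max 17
4 17 12 1 → max 17
17 12 1 15 → max 17
12 1 15 17 → max 17
7 windows satisfy the condition.

7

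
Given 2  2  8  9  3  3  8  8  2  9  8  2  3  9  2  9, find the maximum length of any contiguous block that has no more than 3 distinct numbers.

add 2: window [2] (1 distinct), len 1
add 2: window [2, 2] (1 distinct), len 2
add 8: window [2, 2, 8] (2 distinct), len 3
add 9: window [2, 2, 8, 9] (3 distinct), len 4
add 3: window [8, 9, 3] (3 distinct), len 3
add 3: window [8, 9, 3, 3] (3 distinct), len 4
add 8: window [8, 9, 3, 3, 8] (3 distinct), len 5
add 8: window [8, 9, 3, 3, 8, 8] (3 distinct), len 6
add 2: window [3, 3, 8, 8, 2] (3 distinct), len 5
add 9: window [8, 8, 2, 9] (3 distinct), len 4
add 8: window [8, 8, 2, 9, 8] (3 distinct), len 5
add 2: window [8, 8, 2, 9, 8, 2] (3 distinct), len 6
add 3: window [8, 2, 3] (3 distinct), len 3
add 9: window [2, 3, 9] (3 distinct), len 3
add 2: window [2, 3, 9, 2] (3 distinct), len 4
add 9: window [2, 3, 9, 2, 9] (3 distinct), len 5
Longest length with ≤3 distinct: 6.

6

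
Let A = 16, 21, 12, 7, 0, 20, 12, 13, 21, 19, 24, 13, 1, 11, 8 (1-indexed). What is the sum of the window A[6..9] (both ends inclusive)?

66

Elements at indices 6..9: 20, 12, 13, 21
sum(20, 12, 13, 21) = 66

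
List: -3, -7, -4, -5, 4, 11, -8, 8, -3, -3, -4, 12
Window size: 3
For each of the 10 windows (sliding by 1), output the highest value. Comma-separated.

Sliding a size-3 window across the 12 values:
(-3, -7, -4) → max -3
(-7, -4, -5) → max -4
(-4, -5, 4) → max 4
(-5, 4, 11) → max 11
(4, 11, -8) → max 11
(11, -8, 8) → max 11
(-8, 8, -3) → max 8
(8, -3, -3) → max 8
(-3, -3, -4) → max -3
(-3, -4, 12) → max 12

-3, -4, 4, 11, 11, 11, 8, 8, -3, 12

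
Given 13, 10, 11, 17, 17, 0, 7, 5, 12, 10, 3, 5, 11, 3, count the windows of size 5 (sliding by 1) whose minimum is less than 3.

5

(13, 10, 11, 17, 17) → min 10
(10, 11, 17, 17, 0) → min 0  < 3 ✓
(11, 17, 17, 0, 7) → min 0  < 3 ✓
(17, 17, 0, 7, 5) → min 0  < 3 ✓
(17, 0, 7, 5, 12) → min 0  < 3 ✓
(0, 7, 5, 12, 10) → min 0  < 3 ✓
(7, 5, 12, 10, 3) → min 3
(5, 12, 10, 3, 5) → min 3
(12, 10, 3, 5, 11) → min 3
(10, 3, 5, 11, 3) → min 3
5 windows satisfy the condition.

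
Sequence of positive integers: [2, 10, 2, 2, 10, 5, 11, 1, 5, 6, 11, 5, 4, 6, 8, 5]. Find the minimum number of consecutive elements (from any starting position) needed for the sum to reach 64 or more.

Extend right; whenever the sum reaches 64, record the length and shrink from the left:
add 2: running sum 2 < 64
add 10: running sum 12 < 64
add 2: running sum 14 < 64
add 2: running sum 16 < 64
add 10: running sum 26 < 64
add 5: running sum 31 < 64
add 11: running sum 42 < 64
add 1: running sum 43 < 64
add 5: running sum 48 < 64
add 6: running sum 54 < 64
add 11: shortest ending here [2, 10, 2, 2, 10, 5, 11, 1, 5, 6, 11] sum 65, len 11
add 5: shortest ending here [10, 2, 2, 10, 5, 11, 1, 5, 6, 11, 5] sum 68, len 11
add 4: shortest ending here [10, 2, 2, 10, 5, 11, 1, 5, 6, 11, 5, 4] sum 72, len 12
add 6: shortest ending here [10, 5, 11, 1, 5, 6, 11, 5, 4, 6] sum 64, len 10
add 8: shortest ending here [10, 5, 11, 1, 5, 6, 11, 5, 4, 6, 8] sum 72, len 11
add 5: shortest ending here [5, 11, 1, 5, 6, 11, 5, 4, 6, 8, 5] sum 67, len 11
Shortest qualifying length: 10.

10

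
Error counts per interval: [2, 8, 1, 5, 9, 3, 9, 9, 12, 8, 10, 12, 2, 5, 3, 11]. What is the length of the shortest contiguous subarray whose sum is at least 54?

Extend right; whenever the sum reaches 54, record the length and shrink from the left:
add 2: running sum 2 < 54
add 8: running sum 10 < 54
add 1: running sum 11 < 54
add 5: running sum 16 < 54
add 9: running sum 25 < 54
add 3: running sum 28 < 54
add 9: running sum 37 < 54
add 9: running sum 46 < 54
end 8: [8, 1, 5, 9, 3, 9, 9, 12] sum 56, len 8
end 9: [5, 9, 3, 9, 9, 12, 8] sum 55, len 7
end 10: [9, 3, 9, 9, 12, 8, 10] sum 60, len 7
end 11: [9, 9, 12, 8, 10, 12] sum 60, len 6
end 12: [9, 9, 12, 8, 10, 12, 2] sum 62, len 7
end 13: [9, 12, 8, 10, 12, 2, 5] sum 58, len 7
end 14: [9, 12, 8, 10, 12, 2, 5, 3] sum 61, len 8
end 15: [12, 8, 10, 12, 2, 5, 3, 11] sum 63, len 8
Shortest qualifying length: 6.

6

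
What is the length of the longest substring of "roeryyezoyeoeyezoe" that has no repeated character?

4

add r: [r] len 1
add o: [r, o] len 2
add e: [r, o, e] len 3
add r (repeat r, move left end past it): [o, e, r] len 3
add y: [o, e, r, y] len 4
add y (repeat y, move left end past it): [y] len 1
add e: [y, e] len 2
add z: [y, e, z] len 3
add o: [y, e, z, o] len 4
add y (repeat y, move left end past it): [e, z, o, y] len 4
add e (repeat e, move left end past it): [z, o, y, e] len 4
add o (repeat o, move left end past it): [y, e, o] len 3
add e (repeat e, move left end past it): [o, e] len 2
add y: [o, e, y] len 3
add e (repeat e, move left end past it): [y, e] len 2
add z: [y, e, z] len 3
add o: [y, e, z, o] len 4
add e (repeat e, move left end past it): [z, o, e] len 3
Longest all-distinct length: 4.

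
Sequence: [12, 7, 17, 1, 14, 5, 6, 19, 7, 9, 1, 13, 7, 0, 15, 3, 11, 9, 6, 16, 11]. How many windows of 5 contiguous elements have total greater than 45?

[12, 7, 17, 1, 14] → sum 51  > 45 ✓
[7, 17, 1, 14, 5] → sum 44
[17, 1, 14, 5, 6] → sum 43
[1, 14, 5, 6, 19] → sum 45
[14, 5, 6, 19, 7] → sum 51  > 45 ✓
[5, 6, 19, 7, 9] → sum 46  > 45 ✓
[6, 19, 7, 9, 1] → sum 42
[19, 7, 9, 1, 13] → sum 49  > 45 ✓
[7, 9, 1, 13, 7] → sum 37
[9, 1, 13, 7, 0] → sum 30
[1, 13, 7, 0, 15] → sum 36
[13, 7, 0, 15, 3] → sum 38
[7, 0, 15, 3, 11] → sum 36
[0, 15, 3, 11, 9] → sum 38
[15, 3, 11, 9, 6] → sum 44
[3, 11, 9, 6, 16] → sum 45
[11, 9, 6, 16, 11] → sum 53  > 45 ✓
5 windows satisfy the condition.

5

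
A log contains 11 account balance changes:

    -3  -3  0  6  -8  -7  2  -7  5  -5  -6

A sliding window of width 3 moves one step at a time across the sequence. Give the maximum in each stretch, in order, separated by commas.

0, 6, 6, 6, 2, 2, 5, 5, 5

Sliding a size-3 window across the 11 values:
(-3, -3, 0) → max 0
(-3, 0, 6) → max 6
(0, 6, -8) → max 6
(6, -8, -7) → max 6
(-8, -7, 2) → max 2
(-7, 2, -7) → max 2
(2, -7, 5) → max 5
(-7, 5, -5) → max 5
(5, -5, -6) → max 5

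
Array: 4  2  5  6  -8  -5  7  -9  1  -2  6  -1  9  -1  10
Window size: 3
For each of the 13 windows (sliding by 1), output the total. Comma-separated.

11, 13, 3, -7, -6, -7, -1, -10, 5, 3, 14, 7, 18

(4, 2, 5) → sum 11
(2, 5, 6) → sum 13
(5, 6, -8) → sum 3
(6, -8, -5) → sum -7
(-8, -5, 7) → sum -6
(-5, 7, -9) → sum -7
(7, -9, 1) → sum -1
(-9, 1, -2) → sum -10
(1, -2, 6) → sum 5
(-2, 6, -1) → sum 3
(6, -1, 9) → sum 14
(-1, 9, -1) → sum 7
(9, -1, 10) → sum 18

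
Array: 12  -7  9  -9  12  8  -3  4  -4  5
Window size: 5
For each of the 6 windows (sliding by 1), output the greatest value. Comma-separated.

Sliding a size-5 window across the 10 values:
[12, -7, 9, -9, 12] → max 12
[-7, 9, -9, 12, 8] → max 12
[9, -9, 12, 8, -3] → max 12
[-9, 12, 8, -3, 4] → max 12
[12, 8, -3, 4, -4] → max 12
[8, -3, 4, -4, 5] → max 8

12, 12, 12, 12, 12, 8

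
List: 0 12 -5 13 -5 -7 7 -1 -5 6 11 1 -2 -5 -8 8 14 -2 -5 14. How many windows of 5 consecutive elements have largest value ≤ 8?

[0, 12, -5, 13, -5] → max 13
[12, -5, 13, -5, -7] → max 13
[-5, 13, -5, -7, 7] → max 13
[13, -5, -7, 7, -1] → max 13
[-5, -7, 7, -1, -5] → max 7  ≤ 8 ✓
[-7, 7, -1, -5, 6] → max 7  ≤ 8 ✓
[7, -1, -5, 6, 11] → max 11
[-1, -5, 6, 11, 1] → max 11
[-5, 6, 11, 1, -2] → max 11
[6, 11, 1, -2, -5] → max 11
[11, 1, -2, -5, -8] → max 11
[1, -2, -5, -8, 8] → max 8  ≤ 8 ✓
[-2, -5, -8, 8, 14] → max 14
[-5, -8, 8, 14, -2] → max 14
[-8, 8, 14, -2, -5] → max 14
[8, 14, -2, -5, 14] → max 14
3 windows satisfy the condition.

3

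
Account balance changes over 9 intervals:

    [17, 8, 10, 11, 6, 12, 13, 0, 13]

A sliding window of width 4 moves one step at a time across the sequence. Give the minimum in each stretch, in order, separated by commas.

8, 6, 6, 6, 0, 0

Sliding a size-4 window across the 9 values:
17 8 10 11 → min 8
8 10 11 6 → min 6
10 11 6 12 → min 6
11 6 12 13 → min 6
6 12 13 0 → min 0
12 13 0 13 → min 0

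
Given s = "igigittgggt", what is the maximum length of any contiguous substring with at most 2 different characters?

6

add i: window [i] (1 distinct), len 1
add g: window [i, g] (2 distinct), len 2
add i: window [i, g, i] (2 distinct), len 3
add g: window [i, g, i, g] (2 distinct), len 4
add i: window [i, g, i, g, i] (2 distinct), len 5
add t: window [i, t] (2 distinct), len 2
add t: window [i, t, t] (2 distinct), len 3
add g: window [t, t, g] (2 distinct), len 3
add g: window [t, t, g, g] (2 distinct), len 4
add g: window [t, t, g, g, g] (2 distinct), len 5
add t: window [t, t, g, g, g, t] (2 distinct), len 6
Longest length with ≤2 distinct: 6.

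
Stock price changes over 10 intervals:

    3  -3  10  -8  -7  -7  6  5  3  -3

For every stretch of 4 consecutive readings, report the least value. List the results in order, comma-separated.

-8, -8, -8, -8, -7, -7, -3

(3, -3, 10, -8) → min -8
(-3, 10, -8, -7) → min -8
(10, -8, -7, -7) → min -8
(-8, -7, -7, 6) → min -8
(-7, -7, 6, 5) → min -7
(-7, 6, 5, 3) → min -7
(6, 5, 3, -3) → min -3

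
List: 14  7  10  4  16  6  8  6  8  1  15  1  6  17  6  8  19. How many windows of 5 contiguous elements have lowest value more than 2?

[14, 7, 10, 4, 16] → min 4  > 2 ✓
[7, 10, 4, 16, 6] → min 4  > 2 ✓
[10, 4, 16, 6, 8] → min 4  > 2 ✓
[4, 16, 6, 8, 6] → min 4  > 2 ✓
[16, 6, 8, 6, 8] → min 6  > 2 ✓
[6, 8, 6, 8, 1] → min 1
[8, 6, 8, 1, 15] → min 1
[6, 8, 1, 15, 1] → min 1
[8, 1, 15, 1, 6] → min 1
[1, 15, 1, 6, 17] → min 1
[15, 1, 6, 17, 6] → min 1
[1, 6, 17, 6, 8] → min 1
[6, 17, 6, 8, 19] → min 6  > 2 ✓
6 windows satisfy the condition.

6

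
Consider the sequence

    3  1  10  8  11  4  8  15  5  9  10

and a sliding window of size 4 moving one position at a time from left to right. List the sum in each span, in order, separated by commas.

[3, 1, 10, 8] → sum 22
[1, 10, 8, 11] → sum 30
[10, 8, 11, 4] → sum 33
[8, 11, 4, 8] → sum 31
[11, 4, 8, 15] → sum 38
[4, 8, 15, 5] → sum 32
[8, 15, 5, 9] → sum 37
[15, 5, 9, 10] → sum 39

22, 30, 33, 31, 38, 32, 37, 39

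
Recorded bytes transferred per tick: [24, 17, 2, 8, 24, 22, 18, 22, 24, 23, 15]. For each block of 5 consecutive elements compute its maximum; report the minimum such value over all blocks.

24

[24, 17, 2, 8, 24] → max 24
[17, 2, 8, 24, 22] → max 24
[2, 8, 24, 22, 18] → max 24
[8, 24, 22, 18, 22] → max 24
[24, 22, 18, 22, 24] → max 24
[22, 18, 22, 24, 23] → max 24
[18, 22, 24, 23, 15] → max 24
Minimum of these is 24.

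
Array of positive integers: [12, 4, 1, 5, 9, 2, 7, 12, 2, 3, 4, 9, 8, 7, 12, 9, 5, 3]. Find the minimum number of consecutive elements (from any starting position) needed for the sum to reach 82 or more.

12

Extend right; whenever the sum reaches 82, record the length and shrink from the left:
add 12: running sum 12 < 82
add 4: running sum 16 < 82
add 1: running sum 17 < 82
add 5: running sum 22 < 82
add 9: running sum 31 < 82
add 2: running sum 33 < 82
add 7: running sum 40 < 82
add 12: running sum 52 < 82
add 2: running sum 54 < 82
add 3: running sum 57 < 82
add 4: running sum 61 < 82
add 9: running sum 70 < 82
add 8: running sum 78 < 82
add 7: shortest ending here [12, 4, 1, 5, 9, 2, 7, 12, 2, 3, 4, 9, 8, 7] sum 85, len 14
add 12: shortest ending here [4, 1, 5, 9, 2, 7, 12, 2, 3, 4, 9, 8, 7, 12] sum 85, len 14
add 9: shortest ending here [9, 2, 7, 12, 2, 3, 4, 9, 8, 7, 12, 9] sum 84, len 12
add 5: shortest ending here [9, 2, 7, 12, 2, 3, 4, 9, 8, 7, 12, 9, 5] sum 89, len 13
add 3: shortest ending here [2, 7, 12, 2, 3, 4, 9, 8, 7, 12, 9, 5, 3] sum 83, len 13
Shortest qualifying length: 12.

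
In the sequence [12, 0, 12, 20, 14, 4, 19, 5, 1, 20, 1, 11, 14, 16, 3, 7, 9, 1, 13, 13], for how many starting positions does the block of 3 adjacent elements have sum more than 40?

[12, 0, 12] → sum 24
[0, 12, 20] → sum 32
[12, 20, 14] → sum 46  > 40 ✓
[20, 14, 4] → sum 38
[14, 4, 19] → sum 37
[4, 19, 5] → sum 28
[19, 5, 1] → sum 25
[5, 1, 20] → sum 26
[1, 20, 1] → sum 22
[20, 1, 11] → sum 32
[1, 11, 14] → sum 26
[11, 14, 16] → sum 41  > 40 ✓
[14, 16, 3] → sum 33
[16, 3, 7] → sum 26
[3, 7, 9] → sum 19
[7, 9, 1] → sum 17
[9, 1, 13] → sum 23
[1, 13, 13] → sum 27
2 windows satisfy the condition.

2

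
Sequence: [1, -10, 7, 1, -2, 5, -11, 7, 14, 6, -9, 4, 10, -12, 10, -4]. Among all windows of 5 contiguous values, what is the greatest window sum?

25

Each size-5 window and its sum:
[1, -10, 7, 1, -2] → sum -3
[-10, 7, 1, -2, 5] → sum 1
[7, 1, -2, 5, -11] → sum 0
[1, -2, 5, -11, 7] → sum 0
[-2, 5, -11, 7, 14] → sum 13
[5, -11, 7, 14, 6] → sum 21
[-11, 7, 14, 6, -9] → sum 7
[7, 14, 6, -9, 4] → sum 22
[14, 6, -9, 4, 10] → sum 25
[6, -9, 4, 10, -12] → sum -1
[-9, 4, 10, -12, 10] → sum 3
[4, 10, -12, 10, -4] → sum 8
Greatest of these is 25.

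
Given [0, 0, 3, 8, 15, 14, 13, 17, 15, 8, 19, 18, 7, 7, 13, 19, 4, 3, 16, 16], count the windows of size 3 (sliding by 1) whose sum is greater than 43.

4

(0, 0, 3) → sum 3
(0, 3, 8) → sum 11
(3, 8, 15) → sum 26
(8, 15, 14) → sum 37
(15, 14, 13) → sum 42
(14, 13, 17) → sum 44  > 43 ✓
(13, 17, 15) → sum 45  > 43 ✓
(17, 15, 8) → sum 40
(15, 8, 19) → sum 42
(8, 19, 18) → sum 45  > 43 ✓
(19, 18, 7) → sum 44  > 43 ✓
(18, 7, 7) → sum 32
(7, 7, 13) → sum 27
(7, 13, 19) → sum 39
(13, 19, 4) → sum 36
(19, 4, 3) → sum 26
(4, 3, 16) → sum 23
(3, 16, 16) → sum 35
4 windows satisfy the condition.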